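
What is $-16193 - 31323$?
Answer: $-47516$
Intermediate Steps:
$-16193 - 31323 = -47516$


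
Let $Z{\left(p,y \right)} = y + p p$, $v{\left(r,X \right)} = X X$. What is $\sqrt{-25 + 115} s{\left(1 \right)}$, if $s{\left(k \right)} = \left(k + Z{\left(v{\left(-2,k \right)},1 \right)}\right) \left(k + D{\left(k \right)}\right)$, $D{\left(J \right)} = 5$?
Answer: $54 \sqrt{10} \approx 170.76$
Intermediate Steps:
$v{\left(r,X \right)} = X^{2}$
$Z{\left(p,y \right)} = y + p^{2}$
$s{\left(k \right)} = \left(5 + k\right) \left(1 + k + k^{4}\right)$ ($s{\left(k \right)} = \left(k + \left(1 + \left(k^{2}\right)^{2}\right)\right) \left(k + 5\right) = \left(k + \left(1 + k^{4}\right)\right) \left(5 + k\right) = \left(1 + k + k^{4}\right) \left(5 + k\right) = \left(5 + k\right) \left(1 + k + k^{4}\right)$)
$\sqrt{-25 + 115} s{\left(1 \right)} = \sqrt{-25 + 115} \left(5 + 1^{2} + 1^{5} + 5 \cdot 1^{4} + 6 \cdot 1\right) = \sqrt{90} \left(5 + 1 + 1 + 5 \cdot 1 + 6\right) = 3 \sqrt{10} \left(5 + 1 + 1 + 5 + 6\right) = 3 \sqrt{10} \cdot 18 = 54 \sqrt{10}$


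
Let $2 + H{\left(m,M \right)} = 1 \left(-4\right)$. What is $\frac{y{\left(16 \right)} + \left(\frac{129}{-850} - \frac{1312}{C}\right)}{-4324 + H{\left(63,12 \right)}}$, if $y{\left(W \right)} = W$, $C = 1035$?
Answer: $- \frac{2565457}{761863500} \approx -0.0033673$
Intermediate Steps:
$H{\left(m,M \right)} = -6$ ($H{\left(m,M \right)} = -2 + 1 \left(-4\right) = -2 - 4 = -6$)
$\frac{y{\left(16 \right)} + \left(\frac{129}{-850} - \frac{1312}{C}\right)}{-4324 + H{\left(63,12 \right)}} = \frac{16 + \left(\frac{129}{-850} - \frac{1312}{1035}\right)}{-4324 - 6} = \frac{16 + \left(129 \left(- \frac{1}{850}\right) - \frac{1312}{1035}\right)}{-4330} = \left(16 - \frac{249743}{175950}\right) \left(- \frac{1}{4330}\right) = \frac{2565457}{175950} \left(- \frac{1}{4330}\right) = - \frac{2565457}{761863500}$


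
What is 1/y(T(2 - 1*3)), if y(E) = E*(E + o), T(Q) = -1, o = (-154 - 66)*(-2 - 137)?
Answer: -1/30579 ≈ -3.2702e-5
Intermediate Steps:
o = 30580 (o = -220*(-139) = 30580)
y(E) = E*(30580 + E) (y(E) = E*(E + 30580) = E*(30580 + E))
1/y(T(2 - 1*3)) = 1/(-(30580 - 1)) = 1/(-1*30579) = 1/(-30579) = -1/30579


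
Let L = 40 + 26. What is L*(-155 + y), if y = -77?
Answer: -15312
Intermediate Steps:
L = 66
L*(-155 + y) = 66*(-155 - 77) = 66*(-232) = -15312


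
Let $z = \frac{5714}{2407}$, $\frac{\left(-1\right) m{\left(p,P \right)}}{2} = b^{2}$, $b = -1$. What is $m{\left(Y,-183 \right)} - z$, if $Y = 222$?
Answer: $- \frac{10528}{2407} \approx -4.3739$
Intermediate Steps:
$m{\left(p,P \right)} = -2$ ($m{\left(p,P \right)} = - 2 \left(-1\right)^{2} = \left(-2\right) 1 = -2$)
$z = \frac{5714}{2407}$ ($z = 5714 \cdot \frac{1}{2407} = \frac{5714}{2407} \approx 2.3739$)
$m{\left(Y,-183 \right)} - z = -2 - \frac{5714}{2407} = - \frac{10528}{2407}$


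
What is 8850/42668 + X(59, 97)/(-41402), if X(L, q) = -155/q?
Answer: 4443520055/21419303999 ≈ 0.20745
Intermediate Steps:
8850/42668 + X(59, 97)/(-41402) = 8850/42668 - 155/97/(-41402) = 8850*(1/42668) - 155*1/97*(-1/41402) = 4425/21334 - 155/97*(-1/41402) = 4425/21334 + 155/4015994 = 4443520055/21419303999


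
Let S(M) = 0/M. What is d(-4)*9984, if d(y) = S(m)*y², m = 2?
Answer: 0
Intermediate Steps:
S(M) = 0
d(y) = 0 (d(y) = 0*y² = 0)
d(-4)*9984 = 0*9984 = 0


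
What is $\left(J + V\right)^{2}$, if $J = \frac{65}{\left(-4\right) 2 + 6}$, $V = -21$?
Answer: $\frac{11449}{4} \approx 2862.3$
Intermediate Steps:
$J = - \frac{65}{2}$ ($J = \frac{65}{-8 + 6} = \frac{65}{-2} = 65 \left(- \frac{1}{2}\right) = - \frac{65}{2} \approx -32.5$)
$\left(J + V\right)^{2} = \left(- \frac{65}{2} - 21\right)^{2} = \left(- \frac{107}{2}\right)^{2} = \frac{11449}{4}$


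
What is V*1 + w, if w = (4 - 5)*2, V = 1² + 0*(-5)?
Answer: -1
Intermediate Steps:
V = 1 (V = 1 + 0 = 1)
w = -2 (w = -1*2 = -2)
V*1 + w = 1*1 - 2 = 1 - 2 = -1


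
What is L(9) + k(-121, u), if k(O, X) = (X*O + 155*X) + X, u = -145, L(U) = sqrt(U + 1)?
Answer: -5075 + sqrt(10) ≈ -5071.8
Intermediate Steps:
L(U) = sqrt(1 + U)
k(O, X) = 156*X + O*X (k(O, X) = (O*X + 155*X) + X = (155*X + O*X) + X = 156*X + O*X)
L(9) + k(-121, u) = sqrt(1 + 9) - 145*(156 - 121) = sqrt(10) - 145*35 = sqrt(10) - 5075 = -5075 + sqrt(10)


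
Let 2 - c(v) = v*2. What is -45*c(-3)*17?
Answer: -6120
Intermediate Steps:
c(v) = 2 - 2*v (c(v) = 2 - v*2 = 2 - 2*v)
-45*c(-3)*17 = -45*(2 - 2*(-3))*17 = -45*(2 + 6)*17 = -45*8*17 = -360*17 = -6120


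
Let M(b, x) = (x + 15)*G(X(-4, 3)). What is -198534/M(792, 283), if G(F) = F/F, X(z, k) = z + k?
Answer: -99267/149 ≈ -666.22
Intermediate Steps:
X(z, k) = k + z
G(F) = 1
M(b, x) = 15 + x (M(b, x) = (x + 15)*1 = (15 + x)*1 = 15 + x)
-198534/M(792, 283) = -198534/(15 + 283) = -198534/298 = -198534*1/298 = -99267/149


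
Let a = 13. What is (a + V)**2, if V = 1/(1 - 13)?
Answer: 24025/144 ≈ 166.84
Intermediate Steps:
V = -1/12 (V = 1/(-12) = -1/12 ≈ -0.083333)
(a + V)**2 = (13 - 1/12)**2 = (155/12)**2 = 24025/144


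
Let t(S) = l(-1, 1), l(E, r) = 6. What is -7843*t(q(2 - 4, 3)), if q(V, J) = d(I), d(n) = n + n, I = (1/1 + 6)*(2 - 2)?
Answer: -47058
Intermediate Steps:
I = 0 (I = (1 + 6)*0 = 7*0 = 0)
d(n) = 2*n
q(V, J) = 0 (q(V, J) = 2*0 = 0)
t(S) = 6
-7843*t(q(2 - 4, 3)) = -7843*6 = -47058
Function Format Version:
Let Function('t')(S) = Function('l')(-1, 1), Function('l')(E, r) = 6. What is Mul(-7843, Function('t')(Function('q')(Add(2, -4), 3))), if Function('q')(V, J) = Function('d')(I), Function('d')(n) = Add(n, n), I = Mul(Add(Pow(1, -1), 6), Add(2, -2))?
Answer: -47058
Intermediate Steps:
I = 0 (I = Mul(Add(1, 6), 0) = Mul(7, 0) = 0)
Function('d')(n) = Mul(2, n)
Function('q')(V, J) = 0 (Function('q')(V, J) = Mul(2, 0) = 0)
Function('t')(S) = 6
Mul(-7843, Function('t')(Function('q')(Add(2, -4), 3))) = Mul(-7843, 6) = -47058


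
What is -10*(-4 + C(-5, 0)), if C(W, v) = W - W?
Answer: 40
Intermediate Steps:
C(W, v) = 0
-10*(-4 + C(-5, 0)) = -10*(-4 + 0) = -10*(-4) = 40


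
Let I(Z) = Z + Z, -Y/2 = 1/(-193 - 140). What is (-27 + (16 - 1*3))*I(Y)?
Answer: -56/333 ≈ -0.16817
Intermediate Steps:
Y = 2/333 (Y = -2/(-193 - 140) = -2/(-333) = -2*(-1/333) = 2/333 ≈ 0.0060060)
I(Z) = 2*Z
(-27 + (16 - 1*3))*I(Y) = (-27 + (16 - 1*3))*(2*(2/333)) = (-27 + (16 - 3))*(4/333) = (-27 + 13)*(4/333) = -14*4/333 = -56/333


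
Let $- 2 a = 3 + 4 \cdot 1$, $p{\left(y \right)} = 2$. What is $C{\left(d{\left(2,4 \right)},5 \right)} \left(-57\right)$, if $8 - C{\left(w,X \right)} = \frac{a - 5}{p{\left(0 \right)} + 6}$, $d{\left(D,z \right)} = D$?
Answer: $- \frac{8265}{16} \approx -516.56$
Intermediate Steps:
$a = - \frac{7}{2}$ ($a = - \frac{3 + 4 \cdot 1}{2} = - \frac{3 + 4}{2} = \left(- \frac{1}{2}\right) 7 = - \frac{7}{2} \approx -3.5$)
$C{\left(w,X \right)} = \frac{145}{16}$ ($C{\left(w,X \right)} = 8 - \frac{- \frac{7}{2} - 5}{2 + 6} = 8 - - \frac{17}{2 \cdot 8} = 8 - \left(- \frac{17}{2}\right) \frac{1}{8} = 8 - - \frac{17}{16} = 8 + \frac{17}{16} = \frac{145}{16}$)
$C{\left(d{\left(2,4 \right)},5 \right)} \left(-57\right) = \frac{145}{16} \left(-57\right) = - \frac{8265}{16}$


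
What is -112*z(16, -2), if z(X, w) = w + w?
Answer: 448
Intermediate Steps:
z(X, w) = 2*w
-112*z(16, -2) = -224*(-2) = -112*(-4) = 448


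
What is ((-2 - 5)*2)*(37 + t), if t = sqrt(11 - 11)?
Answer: -518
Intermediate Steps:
t = 0 (t = sqrt(0) = 0)
((-2 - 5)*2)*(37 + t) = ((-2 - 5)*2)*(37 + 0) = -7*2*37 = -14*37 = -518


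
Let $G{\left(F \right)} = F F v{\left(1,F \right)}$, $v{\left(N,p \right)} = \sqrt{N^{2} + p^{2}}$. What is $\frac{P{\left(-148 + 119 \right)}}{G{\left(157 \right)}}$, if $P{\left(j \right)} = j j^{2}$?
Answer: $- \frac{841 \sqrt{986}}{4190330} \approx -0.0063021$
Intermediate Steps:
$G{\left(F \right)} = F^{2} \sqrt{1 + F^{2}}$ ($G{\left(F \right)} = F F \sqrt{1^{2} + F^{2}} = F^{2} \sqrt{1 + F^{2}}$)
$P{\left(j \right)} = j^{3}$
$\frac{P{\left(-148 + 119 \right)}}{G{\left(157 \right)}} = \frac{\left(-148 + 119\right)^{3}}{157^{2} \sqrt{1 + 157^{2}}} = \frac{\left(-29\right)^{3}}{24649 \sqrt{1 + 24649}} = - \frac{24389}{24649 \sqrt{24650}} = - \frac{24389}{24649 \cdot 5 \sqrt{986}} = - \frac{24389}{123245 \sqrt{986}} = - 24389 \frac{\sqrt{986}}{121519570} = - \frac{841 \sqrt{986}}{4190330}$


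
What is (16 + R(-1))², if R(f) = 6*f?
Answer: 100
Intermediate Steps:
(16 + R(-1))² = (16 + 6*(-1))² = (16 - 6)² = 10² = 100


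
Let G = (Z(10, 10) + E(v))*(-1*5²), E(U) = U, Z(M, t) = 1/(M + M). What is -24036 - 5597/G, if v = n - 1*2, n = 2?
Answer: -97792/5 ≈ -19558.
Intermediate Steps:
Z(M, t) = 1/(2*M)
v = 0 (v = 2 - 1*2 = 2 - 2 = 0)
G = -5/4 (G = ((½)/10 + 0)*(-1*5²) = ((½)*(⅒) + 0)*(-1*25) = (1/20 + 0)*(-25) = (1/20)*(-25) = -5/4 ≈ -1.2500)
-24036 - 5597/G = -24036 - 5597/(-5/4) = -24036 - 5597*(-⅘) = -24036 + 22388/5 = -97792/5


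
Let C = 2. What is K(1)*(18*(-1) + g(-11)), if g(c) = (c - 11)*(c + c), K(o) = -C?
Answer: -932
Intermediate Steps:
K(o) = -2 (K(o) = -1*2 = -2)
g(c) = 2*c*(-11 + c) (g(c) = (-11 + c)*(2*c) = 2*c*(-11 + c))
K(1)*(18*(-1) + g(-11)) = -2*(18*(-1) + 2*(-11)*(-11 - 11)) = -2*(-18 + 2*(-11)*(-22)) = -2*(-18 + 484) = -2*466 = -932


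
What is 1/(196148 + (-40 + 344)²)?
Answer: 1/288564 ≈ 3.4654e-6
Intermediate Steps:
1/(196148 + (-40 + 344)²) = 1/(196148 + 304²) = 1/(196148 + 92416) = 1/288564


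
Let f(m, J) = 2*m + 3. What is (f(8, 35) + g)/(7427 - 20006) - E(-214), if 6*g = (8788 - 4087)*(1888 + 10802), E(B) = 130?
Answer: -11577904/12579 ≈ -920.42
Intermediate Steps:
g = 9942615 (g = ((8788 - 4087)*(1888 + 10802))/6 = (4701*12690)/6 = (1/6)*59655690 = 9942615)
f(m, J) = 3 + 2*m
(f(8, 35) + g)/(7427 - 20006) - E(-214) = ((3 + 2*8) + 9942615)/(7427 - 20006) - 1*130 = ((3 + 16) + 9942615)/(-12579) - 130 = (19 + 9942615)*(-1/12579) - 130 = 9942634*(-1/12579) - 130 = -9942634/12579 - 130 = -11577904/12579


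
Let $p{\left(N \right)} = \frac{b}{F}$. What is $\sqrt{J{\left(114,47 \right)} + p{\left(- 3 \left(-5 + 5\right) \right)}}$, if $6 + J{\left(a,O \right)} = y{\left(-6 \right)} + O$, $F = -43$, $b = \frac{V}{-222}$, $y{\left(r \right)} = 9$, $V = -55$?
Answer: $\frac{\sqrt{4555780770}}{9546} \approx 7.0707$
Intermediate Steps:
$b = \frac{55}{222}$ ($b = - \frac{55}{-222} = \left(-55\right) \left(- \frac{1}{222}\right) = \frac{55}{222} \approx 0.24775$)
$J{\left(a,O \right)} = 3 + O$ ($J{\left(a,O \right)} = -6 + \left(9 + O\right) = 3 + O$)
$p{\left(N \right)} = - \frac{55}{9546}$ ($p{\left(N \right)} = \frac{55}{222 \left(-43\right)} = \frac{55}{222} \left(- \frac{1}{43}\right) = - \frac{55}{9546}$)
$\sqrt{J{\left(114,47 \right)} + p{\left(- 3 \left(-5 + 5\right) \right)}} = \sqrt{\left(3 + 47\right) - \frac{55}{9546}} = \sqrt{50 - \frac{55}{9546}} = \sqrt{\frac{477245}{9546}} = \frac{\sqrt{4555780770}}{9546}$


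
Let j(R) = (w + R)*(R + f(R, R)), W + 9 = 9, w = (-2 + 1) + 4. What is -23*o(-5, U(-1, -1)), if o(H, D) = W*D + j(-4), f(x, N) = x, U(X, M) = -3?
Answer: -184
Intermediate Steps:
w = 3 (w = -1 + 4 = 3)
W = 0 (W = -9 + 9 = 0)
j(R) = 2*R*(3 + R) (j(R) = (3 + R)*(R + R) = (3 + R)*(2*R) = 2*R*(3 + R))
o(H, D) = 8 (o(H, D) = 0*D + 2*(-4)*(3 - 4) = 0 + 2*(-4)*(-1) = 0 + 8 = 8)
-23*o(-5, U(-1, -1)) = -23*8 = -184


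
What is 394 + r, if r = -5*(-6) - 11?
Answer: 413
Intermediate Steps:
r = 19 (r = 30 - 11 = 19)
394 + r = 394 + 19 = 413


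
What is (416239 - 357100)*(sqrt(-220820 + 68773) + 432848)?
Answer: 25598197872 + 413973*I*sqrt(3103) ≈ 2.5598e+10 + 2.306e+7*I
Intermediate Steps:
(416239 - 357100)*(sqrt(-220820 + 68773) + 432848) = 59139*(sqrt(-152047) + 432848) = 59139*(7*I*sqrt(3103) + 432848) = 59139*(432848 + 7*I*sqrt(3103)) = 25598197872 + 413973*I*sqrt(3103)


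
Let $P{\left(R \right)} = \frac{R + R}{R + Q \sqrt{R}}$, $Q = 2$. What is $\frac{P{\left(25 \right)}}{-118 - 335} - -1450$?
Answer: $\frac{4597940}{3171} \approx 1450.0$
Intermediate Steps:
$P{\left(R \right)} = \frac{2 R}{R + 2 \sqrt{R}}$ ($P{\left(R \right)} = \frac{R + R}{R + 2 \sqrt{R}} = \frac{2 R}{R + 2 \sqrt{R}}$)
$\frac{P{\left(25 \right)}}{-118 - 335} - -1450 = \frac{2 \cdot 25 \frac{1}{25 + 2 \sqrt{25}}}{-118 - 335} - -1450 = \frac{2 \cdot 25 \frac{1}{25 + 2 \cdot 5}}{-118 - 335} + 1450 = \frac{2 \cdot 25 \frac{1}{25 + 10}}{-453} + 1450 = 2 \cdot 25 \cdot \frac{1}{35} \left(- \frac{1}{453}\right) + 1450 = \frac{10}{7} \left(- \frac{1}{453}\right) + 1450 = - \frac{10}{3171} + 1450 = \frac{4597940}{3171}$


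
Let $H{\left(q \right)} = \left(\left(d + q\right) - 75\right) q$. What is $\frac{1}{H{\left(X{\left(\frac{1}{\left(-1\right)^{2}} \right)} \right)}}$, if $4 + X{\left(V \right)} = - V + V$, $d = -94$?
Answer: $\frac{1}{692} \approx 0.0014451$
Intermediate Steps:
$X{\left(V \right)} = -4$ ($X{\left(V \right)} = -4 + \left(- V + V\right) = -4 + 0 = -4$)
$H{\left(q \right)} = q \left(-169 + q\right)$ ($H{\left(q \right)} = \left(\left(-94 + q\right) - 75\right) q = \left(-169 + q\right) q = q \left(-169 + q\right)$)
$\frac{1}{H{\left(X{\left(\frac{1}{\left(-1\right)^{2}} \right)} \right)}} = \frac{1}{\left(-4\right) \left(-169 - 4\right)} = \frac{1}{\left(-4\right) \left(-173\right)} = \frac{1}{692}$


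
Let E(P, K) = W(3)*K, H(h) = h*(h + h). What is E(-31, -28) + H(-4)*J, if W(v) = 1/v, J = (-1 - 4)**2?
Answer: 2372/3 ≈ 790.67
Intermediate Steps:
J = 25 (J = (-5)**2 = 25)
W(v) = 1/v
H(h) = 2*h**2 (H(h) = h*(2*h) = 2*h**2)
E(P, K) = K/3
E(-31, -28) + H(-4)*J = (1/3)*(-28) + (2*(-4)**2)*25 = -28/3 + (2*16)*25 = -28/3 + 32*25 = -28/3 + 800 = 2372/3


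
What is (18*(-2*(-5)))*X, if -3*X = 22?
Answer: -1320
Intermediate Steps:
X = -22/3 (X = -⅓*22 = -22/3 ≈ -7.3333)
(18*(-2*(-5)))*X = (18*(-2*(-5)))*(-22/3) = (18*10)*(-22/3) = 180*(-22/3) = -1320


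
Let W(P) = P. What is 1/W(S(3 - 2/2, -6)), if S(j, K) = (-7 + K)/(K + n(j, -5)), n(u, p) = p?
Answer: 11/13 ≈ 0.84615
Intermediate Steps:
S(j, K) = (-7 + K)/(-5 + K) (S(j, K) = (-7 + K)/(K - 5) = (-7 + K)/(-5 + K))
1/W(S(3 - 2/2, -6)) = 1/((-7 - 6)/(-5 - 6)) = 1/(-13/(-11)) = 1/(-1/11*(-13)) = 1/(13/11) = 11/13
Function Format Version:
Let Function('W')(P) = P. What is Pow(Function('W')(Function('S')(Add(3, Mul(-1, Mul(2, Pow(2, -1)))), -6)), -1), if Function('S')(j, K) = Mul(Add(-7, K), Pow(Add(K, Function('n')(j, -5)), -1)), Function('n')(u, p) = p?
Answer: Rational(11, 13) ≈ 0.84615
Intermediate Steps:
Function('S')(j, K) = Mul(Pow(Add(-5, K), -1), Add(-7, K)) (Function('S')(j, K) = Mul(Add(-7, K), Pow(Add(K, -5), -1)) = Mul(Add(-7, K), Pow(Add(-5, K), -1)) = Mul(Pow(Add(-5, K), -1), Add(-7, K)))
Pow(Function('W')(Function('S')(Add(3, Mul(-1, Mul(2, Pow(2, -1)))), -6)), -1) = Pow(Mul(Pow(Add(-5, -6), -1), Add(-7, -6)), -1) = Pow(Mul(Pow(-11, -1), -13), -1) = Pow(Mul(Rational(-1, 11), -13), -1) = Pow(Rational(13, 11), -1) = Rational(11, 13)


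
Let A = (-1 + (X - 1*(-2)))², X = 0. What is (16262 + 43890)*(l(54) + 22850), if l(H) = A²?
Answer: 1374533352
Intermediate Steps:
A = 1 (A = (-1 + (0 - 1*(-2)))² = (-1 + (0 + 2))² = (-1 + 2)² = 1² = 1)
l(H) = 1 (l(H) = 1² = 1)
(16262 + 43890)*(l(54) + 22850) = (16262 + 43890)*(1 + 22850) = 60152*22851 = 1374533352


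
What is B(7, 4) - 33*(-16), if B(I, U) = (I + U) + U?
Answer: 543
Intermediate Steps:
B(I, U) = I + 2*U
B(7, 4) - 33*(-16) = (7 + 2*4) - 33*(-16) = (7 + 8) + 528 = 15 + 528 = 543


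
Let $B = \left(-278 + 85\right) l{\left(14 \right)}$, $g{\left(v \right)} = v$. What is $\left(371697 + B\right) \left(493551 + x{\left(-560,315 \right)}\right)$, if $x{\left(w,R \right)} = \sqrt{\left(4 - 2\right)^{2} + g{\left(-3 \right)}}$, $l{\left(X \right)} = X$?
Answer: $182118220240$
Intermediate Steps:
$x{\left(w,R \right)} = 1$ ($x{\left(w,R \right)} = \sqrt{\left(4 - 2\right)^{2} - 3} = \sqrt{2^{2} - 3} = \sqrt{4 - 3} = \sqrt{1} = 1$)
$B = -2702$ ($B = \left(-278 + 85\right) 14 = \left(-193\right) 14 = -2702$)
$\left(371697 + B\right) \left(493551 + x{\left(-560,315 \right)}\right) = \left(371697 - 2702\right) \left(493551 + 1\right) = 368995 \cdot 493552 = 182118220240$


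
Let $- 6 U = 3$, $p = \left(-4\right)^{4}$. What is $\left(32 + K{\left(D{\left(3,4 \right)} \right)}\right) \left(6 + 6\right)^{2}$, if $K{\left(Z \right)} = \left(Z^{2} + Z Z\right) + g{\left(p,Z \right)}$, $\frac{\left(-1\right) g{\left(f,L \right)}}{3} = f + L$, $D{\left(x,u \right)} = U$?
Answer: $-105696$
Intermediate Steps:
$p = 256$
$U = - \frac{1}{2}$ ($U = \left(- \frac{1}{6}\right) 3 = - \frac{1}{2} \approx -0.5$)
$D{\left(x,u \right)} = - \frac{1}{2}$
$g{\left(f,L \right)} = - 3 L - 3 f$ ($g{\left(f,L \right)} = - 3 \left(f + L\right) = - 3 \left(L + f\right) = - 3 L - 3 f$)
$K{\left(Z \right)} = -768 - 3 Z + 2 Z^{2}$ ($K{\left(Z \right)} = \left(Z^{2} + Z Z\right) - \left(768 + 3 Z\right) = \left(Z^{2} + Z^{2}\right) - \left(768 + 3 Z\right) = 2 Z^{2} - \left(768 + 3 Z\right) = -768 - 3 Z + 2 Z^{2}$)
$\left(32 + K{\left(D{\left(3,4 \right)} \right)}\right) \left(6 + 6\right)^{2} = \left(32 - \left(\frac{1533}{2} - \frac{1}{2}\right)\right) \left(6 + 6\right)^{2} = \left(32 + \left(-768 + \frac{3}{2} + 2 \cdot \frac{1}{4}\right)\right) 12^{2} = \left(32 + \left(-768 + \frac{3}{2} + \frac{1}{2}\right)\right) 144 = \left(32 - 766\right) 144 = \left(-734\right) 144 = -105696$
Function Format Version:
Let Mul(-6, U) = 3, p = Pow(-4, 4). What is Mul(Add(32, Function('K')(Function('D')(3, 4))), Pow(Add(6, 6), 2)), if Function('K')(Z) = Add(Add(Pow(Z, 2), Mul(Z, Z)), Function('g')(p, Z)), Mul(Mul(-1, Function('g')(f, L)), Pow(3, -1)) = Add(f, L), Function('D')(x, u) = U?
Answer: -105696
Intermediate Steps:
p = 256
U = Rational(-1, 2) (U = Mul(Rational(-1, 6), 3) = Rational(-1, 2) ≈ -0.50000)
Function('D')(x, u) = Rational(-1, 2)
Function('g')(f, L) = Add(Mul(-3, L), Mul(-3, f)) (Function('g')(f, L) = Mul(-3, Add(f, L)) = Mul(-3, Add(L, f)) = Add(Mul(-3, L), Mul(-3, f)))
Function('K')(Z) = Add(-768, Mul(-3, Z), Mul(2, Pow(Z, 2))) (Function('K')(Z) = Add(Add(Pow(Z, 2), Mul(Z, Z)), Add(Mul(-3, Z), Mul(-3, 256))) = Add(Add(Pow(Z, 2), Pow(Z, 2)), Add(Mul(-3, Z), -768)) = Add(Mul(2, Pow(Z, 2)), Add(-768, Mul(-3, Z))) = Add(-768, Mul(-3, Z), Mul(2, Pow(Z, 2))))
Mul(Add(32, Function('K')(Function('D')(3, 4))), Pow(Add(6, 6), 2)) = Mul(Add(32, Add(-768, Mul(-3, Rational(-1, 2)), Mul(2, Pow(Rational(-1, 2), 2)))), Pow(Add(6, 6), 2)) = Mul(Add(32, Add(-768, Rational(3, 2), Mul(2, Rational(1, 4)))), Pow(12, 2)) = Mul(Add(32, Add(-768, Rational(3, 2), Rational(1, 2))), 144) = Mul(Add(32, -766), 144) = Mul(-734, 144) = -105696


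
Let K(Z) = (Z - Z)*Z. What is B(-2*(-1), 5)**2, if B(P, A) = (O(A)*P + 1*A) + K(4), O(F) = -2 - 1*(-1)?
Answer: 9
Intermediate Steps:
O(F) = -1 (O(F) = -2 + 1 = -1)
K(Z) = 0 (K(Z) = 0*Z = 0)
B(P, A) = A - P (B(P, A) = (-P + 1*A) + 0 = (-P + A) + 0 = (A - P) + 0 = A - P)
B(-2*(-1), 5)**2 = (5 - (-2)*(-1))**2 = (5 - 1*2)**2 = (5 - 2)**2 = 3**2 = 9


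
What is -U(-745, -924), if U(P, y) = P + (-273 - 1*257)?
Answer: 1275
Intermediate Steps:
U(P, y) = -530 + P (U(P, y) = P + (-273 - 257) = P - 530 = -530 + P)
-U(-745, -924) = -(-530 - 745) = -1*(-1275) = 1275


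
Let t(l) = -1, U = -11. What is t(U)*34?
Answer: -34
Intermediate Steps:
t(U)*34 = -1*34 = -34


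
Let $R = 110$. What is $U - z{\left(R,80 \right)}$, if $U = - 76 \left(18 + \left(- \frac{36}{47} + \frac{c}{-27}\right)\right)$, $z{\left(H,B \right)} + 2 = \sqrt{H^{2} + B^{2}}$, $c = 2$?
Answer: $- \frac{1652438}{1269} - 10 \sqrt{185} \approx -1438.2$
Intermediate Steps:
$z{\left(H,B \right)} = -2 + \sqrt{B^{2} + H^{2}}$ ($z{\left(H,B \right)} = -2 + \sqrt{H^{2} + B^{2}} = -2 + \sqrt{B^{2} + H^{2}}$)
$U = - \frac{1654976}{1269}$ ($U = - 76 \left(18 + \left(- \frac{36}{47} + \frac{2}{-27}\right)\right) = - 76 \left(18 + \left(\left(-36\right) \frac{1}{47} + 2 \left(- \frac{1}{27}\right)\right)\right) = - 76 \left(18 - \frac{1066}{1269}\right) = \left(-76\right) \frac{21776}{1269} = - \frac{1654976}{1269} \approx -1304.2$)
$U - z{\left(R,80 \right)} = - \frac{1654976}{1269} - \left(-2 + \sqrt{80^{2} + 110^{2}}\right) = - \frac{1654976}{1269} - \left(-2 + \sqrt{6400 + 12100}\right) = - \frac{1654976}{1269} - \left(-2 + \sqrt{18500}\right) = - \frac{1654976}{1269} - \left(-2 + 10 \sqrt{185}\right) = - \frac{1654976}{1269} + \left(2 - 10 \sqrt{185}\right) = - \frac{1652438}{1269} - 10 \sqrt{185}$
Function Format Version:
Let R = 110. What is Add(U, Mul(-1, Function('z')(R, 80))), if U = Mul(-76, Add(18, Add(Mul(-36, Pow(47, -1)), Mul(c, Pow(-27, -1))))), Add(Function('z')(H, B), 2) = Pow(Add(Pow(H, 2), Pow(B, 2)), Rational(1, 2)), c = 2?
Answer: Add(Rational(-1652438, 1269), Mul(-10, Pow(185, Rational(1, 2)))) ≈ -1438.2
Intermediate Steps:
Function('z')(H, B) = Add(-2, Pow(Add(Pow(B, 2), Pow(H, 2)), Rational(1, 2))) (Function('z')(H, B) = Add(-2, Pow(Add(Pow(H, 2), Pow(B, 2)), Rational(1, 2))) = Add(-2, Pow(Add(Pow(B, 2), Pow(H, 2)), Rational(1, 2))))
U = Rational(-1654976, 1269) (U = Mul(-76, Add(18, Add(Mul(-36, Pow(47, -1)), Mul(2, Pow(-27, -1))))) = Mul(-76, Add(18, Add(Mul(-36, Rational(1, 47)), Mul(2, Rational(-1, 27))))) = Mul(-76, Add(18, Add(Rational(-36, 47), Rational(-2, 27)))) = Mul(-76, Add(18, Rational(-1066, 1269))) = Mul(-76, Rational(21776, 1269)) = Rational(-1654976, 1269) ≈ -1304.2)
Add(U, Mul(-1, Function('z')(R, 80))) = Add(Rational(-1654976, 1269), Mul(-1, Add(-2, Pow(Add(Pow(80, 2), Pow(110, 2)), Rational(1, 2))))) = Add(Rational(-1654976, 1269), Mul(-1, Add(-2, Pow(Add(6400, 12100), Rational(1, 2))))) = Add(Rational(-1654976, 1269), Mul(-1, Add(-2, Pow(18500, Rational(1, 2))))) = Add(Rational(-1654976, 1269), Mul(-1, Add(-2, Mul(10, Pow(185, Rational(1, 2)))))) = Add(Rational(-1654976, 1269), Add(2, Mul(-10, Pow(185, Rational(1, 2))))) = Add(Rational(-1652438, 1269), Mul(-10, Pow(185, Rational(1, 2))))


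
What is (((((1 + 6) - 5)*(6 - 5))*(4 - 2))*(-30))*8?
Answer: -960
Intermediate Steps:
(((((1 + 6) - 5)*(6 - 5))*(4 - 2))*(-30))*8 = ((((7 - 5)*1)*2)*(-30))*8 = (((2*1)*2)*(-30))*8 = ((2*2)*(-30))*8 = (4*(-30))*8 = -120*8 = -960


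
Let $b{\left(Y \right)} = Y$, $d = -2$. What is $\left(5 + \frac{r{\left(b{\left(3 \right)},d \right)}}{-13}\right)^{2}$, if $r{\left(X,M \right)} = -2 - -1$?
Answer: $\frac{4356}{169} \approx 25.775$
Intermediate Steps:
$r{\left(X,M \right)} = -1$ ($r{\left(X,M \right)} = -2 + 1 = -1$)
$\left(5 + \frac{r{\left(b{\left(3 \right)},d \right)}}{-13}\right)^{2} = \left(5 - \frac{1}{-13}\right)^{2} = \left(5 - - \frac{1}{13}\right)^{2} = \left(5 + \frac{1}{13}\right)^{2} = \left(\frac{66}{13}\right)^{2} = \frac{4356}{169}$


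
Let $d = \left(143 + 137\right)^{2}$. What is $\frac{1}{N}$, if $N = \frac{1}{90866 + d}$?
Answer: $169266$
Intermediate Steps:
$d = 78400$ ($d = 280^{2} = 78400$)
$N = \frac{1}{169266}$ ($N = \frac{1}{90866 + 78400} = \frac{1}{169266} \approx 5.9079 \cdot 10^{-6}$)
$\frac{1}{N} = \frac{1}{\frac{1}{169266}} = 169266$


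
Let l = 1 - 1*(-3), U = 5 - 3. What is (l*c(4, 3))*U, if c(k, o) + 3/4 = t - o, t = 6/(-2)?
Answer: -54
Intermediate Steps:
t = -3 (t = 6*(-½) = -3)
U = 2
c(k, o) = -15/4 - o (c(k, o) = -¾ + (-3 - o) = -15/4 - o)
l = 4 (l = 1 + 3 = 4)
(l*c(4, 3))*U = (4*(-15/4 - 1*3))*2 = (4*(-15/4 - 3))*2 = (4*(-27/4))*2 = -27*2 = -54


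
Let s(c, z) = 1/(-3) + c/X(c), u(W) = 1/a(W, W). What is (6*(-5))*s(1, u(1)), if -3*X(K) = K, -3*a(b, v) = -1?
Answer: 100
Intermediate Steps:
a(b, v) = ⅓ (a(b, v) = -⅓*(-1) = ⅓)
u(W) = 3 (u(W) = 1/(⅓) = 3)
X(K) = -K/3
s(c, z) = -10/3 (s(c, z) = 1/(-3) + c/((-c/3)) = 1*(-⅓) + c*(-3/c) = -⅓ - 3 = -10/3)
(6*(-5))*s(1, u(1)) = (6*(-5))*(-10/3) = -30*(-10/3) = 100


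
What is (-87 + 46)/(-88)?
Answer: 41/88 ≈ 0.46591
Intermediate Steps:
(-87 + 46)/(-88) = -1/88*(-41) = 41/88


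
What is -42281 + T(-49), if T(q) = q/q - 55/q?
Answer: -2071665/49 ≈ -42279.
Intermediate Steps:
T(q) = 1 - 55/q
-42281 + T(-49) = -42281 + (-55 - 49)/(-49) = -42281 - 1/49*(-104) = -42281 + 104/49 = -2071665/49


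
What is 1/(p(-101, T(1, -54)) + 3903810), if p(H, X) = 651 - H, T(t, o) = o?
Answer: 1/3904562 ≈ 2.5611e-7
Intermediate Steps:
1/(p(-101, T(1, -54)) + 3903810) = 1/((651 - 1*(-101)) + 3903810) = 1/((651 + 101) + 3903810) = 1/(752 + 3903810) = 1/3904562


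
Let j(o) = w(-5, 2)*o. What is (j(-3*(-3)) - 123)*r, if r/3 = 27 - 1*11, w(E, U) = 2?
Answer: -5040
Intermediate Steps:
j(o) = 2*o
r = 48 (r = 3*(27 - 1*11) = 3*(27 - 11) = 3*16 = 48)
(j(-3*(-3)) - 123)*r = (2*(-3*(-3)) - 123)*48 = (2*9 - 123)*48 = (18 - 123)*48 = -105*48 = -5040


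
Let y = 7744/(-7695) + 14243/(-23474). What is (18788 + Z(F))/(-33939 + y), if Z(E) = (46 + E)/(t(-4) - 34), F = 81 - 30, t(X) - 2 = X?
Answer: -6786470781585/12261550848622 ≈ -0.55348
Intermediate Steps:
t(X) = 2 + X
F = 51
y = -291382541/180632430 (y = 7744*(-1/7695) + 14243*(-1/23474) = -7744/7695 - 14243/23474 = -291382541/180632430 ≈ -1.6131)
Z(E) = -23/18 - E/36 (Z(E) = (46 + E)/((2 - 4) - 34) = (46 + E)/(-2 - 34) = (46 + E)/(-36) = (46 + E)*(-1/36) = -23/18 - E/36)
(18788 + Z(F))/(-33939 + y) = (18788 + (-23/18 - 1/36*51))/(-33939 - 291382541/180632430) = (18788 + (-23/18 - 17/12))/(-6130775424311/180632430) = (18788 - 97/36)*(-180632430/6130775424311) = (676271/36)*(-180632430/6130775424311) = -6786470781585/12261550848622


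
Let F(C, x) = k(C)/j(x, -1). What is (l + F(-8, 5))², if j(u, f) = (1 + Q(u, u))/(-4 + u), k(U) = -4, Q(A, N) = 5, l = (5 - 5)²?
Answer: 4/9 ≈ 0.44444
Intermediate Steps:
l = 0 (l = 0² = 0)
j(u, f) = 6/(-4 + u) (j(u, f) = (1 + 5)/(-4 + u) = 6/(-4 + u))
F(C, x) = 8/3 - 2*x/3 (F(C, x) = -(-8/3 + 2*x/3) = -4*(-⅔ + x/6) = 8/3 - 2*x/3)
(l + F(-8, 5))² = (0 + (8/3 - ⅔*5))² = (0 + (8/3 - 10/3))² = (0 - ⅔)² = (-⅔)² = 4/9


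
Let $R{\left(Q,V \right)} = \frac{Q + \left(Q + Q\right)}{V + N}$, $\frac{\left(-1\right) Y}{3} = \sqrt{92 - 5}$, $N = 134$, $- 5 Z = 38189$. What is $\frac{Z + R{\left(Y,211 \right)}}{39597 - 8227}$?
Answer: $- \frac{38189}{156850} - \frac{3 \sqrt{87}}{3607550} \approx -0.24348$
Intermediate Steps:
$Z = - \frac{38189}{5}$ ($Z = \left(- \frac{1}{5}\right) 38189 = - \frac{38189}{5} \approx -7637.8$)
$Y = - 3 \sqrt{87}$ ($Y = - 3 \sqrt{92 - 5} = - 3 \sqrt{87} \approx -27.982$)
$R{\left(Q,V \right)} = \frac{3 Q}{134 + V}$ ($R{\left(Q,V \right)} = \frac{Q + \left(Q + Q\right)}{V + 134} = \frac{Q + 2 Q}{134 + V} = \frac{3 Q}{134 + V}$)
$\frac{Z + R{\left(Y,211 \right)}}{39597 - 8227} = \frac{- \frac{38189}{5} + \frac{3 \left(- 3 \sqrt{87}\right)}{134 + 211}}{39597 - 8227} = \frac{- \frac{38189}{5} + \frac{3 \left(- 3 \sqrt{87}\right)}{345}}{31370} = \left(- \frac{38189}{5} + 3 \left(- 3 \sqrt{87}\right) \frac{1}{345}\right) \frac{1}{31370} = \left(- \frac{38189}{5} - \frac{3 \sqrt{87}}{115}\right) \frac{1}{31370} = - \frac{38189}{156850} - \frac{3 \sqrt{87}}{3607550}$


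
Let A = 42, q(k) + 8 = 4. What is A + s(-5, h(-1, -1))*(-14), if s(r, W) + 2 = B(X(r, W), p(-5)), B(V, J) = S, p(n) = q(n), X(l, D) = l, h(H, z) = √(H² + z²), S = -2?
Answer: 98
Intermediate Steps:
q(k) = -4 (q(k) = -8 + 4 = -4)
p(n) = -4
B(V, J) = -2
s(r, W) = -4 (s(r, W) = -2 - 2 = -4)
A + s(-5, h(-1, -1))*(-14) = 42 - 4*(-14) = 42 + 56 = 98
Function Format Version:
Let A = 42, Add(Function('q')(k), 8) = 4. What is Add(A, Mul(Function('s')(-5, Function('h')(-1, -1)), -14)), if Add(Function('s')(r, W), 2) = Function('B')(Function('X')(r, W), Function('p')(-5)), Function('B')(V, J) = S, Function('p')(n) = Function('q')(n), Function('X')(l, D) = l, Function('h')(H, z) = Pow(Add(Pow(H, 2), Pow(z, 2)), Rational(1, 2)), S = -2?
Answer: 98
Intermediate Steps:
Function('q')(k) = -4 (Function('q')(k) = Add(-8, 4) = -4)
Function('p')(n) = -4
Function('B')(V, J) = -2
Function('s')(r, W) = -4 (Function('s')(r, W) = Add(-2, -2) = -4)
Add(A, Mul(Function('s')(-5, Function('h')(-1, -1)), -14)) = Add(42, Mul(-4, -14)) = Add(42, 56) = 98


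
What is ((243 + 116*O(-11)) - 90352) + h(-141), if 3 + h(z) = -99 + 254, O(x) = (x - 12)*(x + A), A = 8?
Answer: -81953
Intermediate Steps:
O(x) = (-12 + x)*(8 + x) (O(x) = (x - 12)*(x + 8) = (-12 + x)*(8 + x))
h(z) = 152 (h(z) = -3 + (-99 + 254) = -3 + 155 = 152)
((243 + 116*O(-11)) - 90352) + h(-141) = ((243 + 116*(-96 + (-11)² - 4*(-11))) - 90352) + 152 = ((243 + 116*(-96 + 121 + 44)) - 90352) + 152 = ((243 + 116*69) - 90352) + 152 = ((243 + 8004) - 90352) + 152 = (8247 - 90352) + 152 = -82105 + 152 = -81953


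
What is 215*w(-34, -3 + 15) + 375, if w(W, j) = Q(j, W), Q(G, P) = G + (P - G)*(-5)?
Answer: 52405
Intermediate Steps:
Q(G, P) = -5*P + 6*G (Q(G, P) = G + (-5*P + 5*G) = -5*P + 6*G)
w(W, j) = -5*W + 6*j
215*w(-34, -3 + 15) + 375 = 215*(-5*(-34) + 6*(-3 + 15)) + 375 = 215*(170 + 6*12) + 375 = 215*(170 + 72) + 375 = 215*242 + 375 = 52030 + 375 = 52405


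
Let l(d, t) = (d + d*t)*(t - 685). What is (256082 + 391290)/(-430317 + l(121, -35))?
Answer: 647372/2531763 ≈ 0.25570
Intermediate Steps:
l(d, t) = (-685 + t)*(d + d*t) (l(d, t) = (d + d*t)*(-685 + t) = (-685 + t)*(d + d*t))
(256082 + 391290)/(-430317 + l(121, -35)) = (256082 + 391290)/(-430317 + 121*(-685 + (-35)² - 684*(-35))) = 647372/(-430317 + 121*(-685 + 1225 + 23940)) = 647372/(-430317 + 121*24480) = 647372/(-430317 + 2962080) = 647372/2531763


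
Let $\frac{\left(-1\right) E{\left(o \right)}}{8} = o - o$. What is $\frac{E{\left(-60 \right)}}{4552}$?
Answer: $0$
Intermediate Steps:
$E{\left(o \right)} = 0$ ($E{\left(o \right)} = - 8 \left(o - o\right) = \left(-8\right) 0 = 0$)
$\frac{E{\left(-60 \right)}}{4552} = \frac{0}{4552} = 0 \cdot \frac{1}{4552} = 0$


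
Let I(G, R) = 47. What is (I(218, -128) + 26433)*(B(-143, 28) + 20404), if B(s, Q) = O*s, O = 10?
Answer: 502431520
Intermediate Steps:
B(s, Q) = 10*s
(I(218, -128) + 26433)*(B(-143, 28) + 20404) = (47 + 26433)*(10*(-143) + 20404) = 26480*(-1430 + 20404) = 26480*18974 = 502431520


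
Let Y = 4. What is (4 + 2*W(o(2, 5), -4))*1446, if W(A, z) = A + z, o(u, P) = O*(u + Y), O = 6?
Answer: 98328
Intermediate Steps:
o(u, P) = 24 + 6*u (o(u, P) = 6*(u + 4) = 6*(4 + u) = 24 + 6*u)
(4 + 2*W(o(2, 5), -4))*1446 = (4 + 2*((24 + 6*2) - 4))*1446 = (4 + 2*((24 + 12) - 4))*1446 = (4 + 2*(36 - 4))*1446 = (4 + 2*32)*1446 = (4 + 64)*1446 = 68*1446 = 98328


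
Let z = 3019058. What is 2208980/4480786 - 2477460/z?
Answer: -1107982335680/3381938204897 ≈ -0.32762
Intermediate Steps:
2208980/4480786 - 2477460/z = 2208980/4480786 - 2477460/3019058 = 2208980*(1/4480786) - 2477460*1/3019058 = 1104490/2240393 - 1238730/1509529 = -1107982335680/3381938204897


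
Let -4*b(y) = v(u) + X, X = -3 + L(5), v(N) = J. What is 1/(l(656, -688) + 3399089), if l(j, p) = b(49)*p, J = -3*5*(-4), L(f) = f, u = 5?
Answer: 1/3409753 ≈ 2.9328e-7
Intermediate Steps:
J = 60 (J = -15*(-4) = 60)
v(N) = 60
X = 2 (X = -3 + 5 = 2)
b(y) = -31/2 (b(y) = -(60 + 2)/4 = -¼*62 = -31/2)
l(j, p) = -31*p/2
1/(l(656, -688) + 3399089) = 1/(-31/2*(-688) + 3399089) = 1/(10664 + 3399089) = 1/3409753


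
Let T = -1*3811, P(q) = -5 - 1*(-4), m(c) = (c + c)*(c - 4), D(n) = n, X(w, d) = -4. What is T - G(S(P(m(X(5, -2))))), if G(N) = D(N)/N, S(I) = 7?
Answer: -3812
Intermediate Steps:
m(c) = 2*c*(-4 + c) (m(c) = (2*c)*(-4 + c) = 2*c*(-4 + c))
P(q) = -1 (P(q) = -5 + 4 = -1)
T = -3811
G(N) = 1 (G(N) = N/N = 1)
T - G(S(P(m(X(5, -2))))) = -3811 - 1*1 = -3811 - 1 = -3812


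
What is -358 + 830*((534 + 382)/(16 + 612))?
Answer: 133864/157 ≈ 852.64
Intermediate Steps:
-358 + 830*((534 + 382)/(16 + 612)) = -358 + 830*(916/628) = -358 + 830*(916*(1/628)) = -358 + 830*(229/157) = -358 + 190070/157 = 133864/157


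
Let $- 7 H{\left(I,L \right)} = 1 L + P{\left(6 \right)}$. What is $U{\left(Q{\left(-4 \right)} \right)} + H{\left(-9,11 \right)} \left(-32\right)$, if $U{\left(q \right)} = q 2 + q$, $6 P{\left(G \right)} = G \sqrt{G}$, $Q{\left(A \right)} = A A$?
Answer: $\frac{688}{7} + \frac{32 \sqrt{6}}{7} \approx 109.48$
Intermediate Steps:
$Q{\left(A \right)} = A^{2}$
$P{\left(G \right)} = \frac{G^{\frac{3}{2}}}{6}$ ($P{\left(G \right)} = \frac{G \sqrt{G}}{6} = \frac{G^{\frac{3}{2}}}{6}$)
$U{\left(q \right)} = 3 q$ ($U{\left(q \right)} = 2 q + q = 3 q$)
$H{\left(I,L \right)} = - \frac{L}{7} - \frac{\sqrt{6}}{7}$ ($H{\left(I,L \right)} = - \frac{1 L + \frac{6^{\frac{3}{2}}}{6}}{7} = - \frac{L + \frac{6 \sqrt{6}}{6}}{7} = - \frac{L + \sqrt{6}}{7} = - \frac{L}{7} - \frac{\sqrt{6}}{7}$)
$U{\left(Q{\left(-4 \right)} \right)} + H{\left(-9,11 \right)} \left(-32\right) = 3 \left(-4\right)^{2} + \left(\left(- \frac{1}{7}\right) 11 - \frac{\sqrt{6}}{7}\right) \left(-32\right) = 3 \cdot 16 + \left(- \frac{11}{7} - \frac{\sqrt{6}}{7}\right) \left(-32\right) = 48 + \left(\frac{352}{7} + \frac{32 \sqrt{6}}{7}\right) = \frac{688}{7} + \frac{32 \sqrt{6}}{7}$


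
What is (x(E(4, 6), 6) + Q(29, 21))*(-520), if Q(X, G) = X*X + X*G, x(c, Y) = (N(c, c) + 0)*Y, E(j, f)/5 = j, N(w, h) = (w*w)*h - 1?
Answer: -25710880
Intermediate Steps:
N(w, h) = -1 + h*w**2 (N(w, h) = w**2*h - 1 = h*w**2 - 1 = -1 + h*w**2)
E(j, f) = 5*j
x(c, Y) = Y*(-1 + c**3) (x(c, Y) = ((-1 + c*c**2) + 0)*Y = ((-1 + c**3) + 0)*Y = (-1 + c**3)*Y = Y*(-1 + c**3))
Q(X, G) = X**2 + G*X
(x(E(4, 6), 6) + Q(29, 21))*(-520) = (6*(-1 + (5*4)**3) + 29*(21 + 29))*(-520) = (6*(-1 + 20**3) + 29*50)*(-520) = (6*(-1 + 8000) + 1450)*(-520) = (6*7999 + 1450)*(-520) = (47994 + 1450)*(-520) = 49444*(-520) = -25710880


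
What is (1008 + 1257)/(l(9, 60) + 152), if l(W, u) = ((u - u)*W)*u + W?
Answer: 2265/161 ≈ 14.068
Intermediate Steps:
l(W, u) = W (l(W, u) = (0*W)*u + W = 0*u + W = 0 + W = W)
(1008 + 1257)/(l(9, 60) + 152) = (1008 + 1257)/(9 + 152) = 2265/161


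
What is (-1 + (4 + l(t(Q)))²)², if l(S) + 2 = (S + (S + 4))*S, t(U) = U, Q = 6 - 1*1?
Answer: 26863489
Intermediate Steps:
Q = 5 (Q = 6 - 1 = 5)
l(S) = -2 + S*(4 + 2*S) (l(S) = -2 + (S + (S + 4))*S = -2 + (S + (4 + S))*S = -2 + (4 + 2*S)*S = -2 + S*(4 + 2*S))
(-1 + (4 + l(t(Q)))²)² = (-1 + (4 + (-2 + 2*5² + 4*5))²)² = (-1 + (4 + (-2 + 2*25 + 20))²)² = (-1 + (4 + (-2 + 50 + 20))²)² = (-1 + (4 + 68)²)² = (-1 + 72²)² = (-1 + 5184)² = 5183² = 26863489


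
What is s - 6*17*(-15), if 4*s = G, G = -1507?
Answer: 4613/4 ≈ 1153.3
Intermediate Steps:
s = -1507/4 (s = (¼)*(-1507) = -1507/4 ≈ -376.75)
s - 6*17*(-15) = -1507/4 - 6*17*(-15) = -1507/4 - 102*(-15) = -1507/4 + 1530 = 4613/4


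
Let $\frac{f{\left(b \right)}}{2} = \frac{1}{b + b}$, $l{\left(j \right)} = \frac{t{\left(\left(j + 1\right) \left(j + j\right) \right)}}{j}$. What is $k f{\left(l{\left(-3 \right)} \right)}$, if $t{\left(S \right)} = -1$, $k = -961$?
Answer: $-2883$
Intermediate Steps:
$l{\left(j \right)} = - \frac{1}{j}$
$f{\left(b \right)} = \frac{1}{b}$ ($f{\left(b \right)} = \frac{2}{b + b} = \frac{2}{2 b} = 2 \frac{1}{2 b} = \frac{1}{b}$)
$k f{\left(l{\left(-3 \right)} \right)} = - \frac{961}{\left(-1\right) \frac{1}{-3}} = - \frac{961}{\left(-1\right) \left(- \frac{1}{3}\right)} = - 961 \frac{1}{\frac{1}{3}} = \left(-961\right) 3 = -2883$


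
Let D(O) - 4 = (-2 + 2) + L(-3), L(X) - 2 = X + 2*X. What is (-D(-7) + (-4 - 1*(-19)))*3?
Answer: 54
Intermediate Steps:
L(X) = 2 + 3*X (L(X) = 2 + (X + 2*X) = 2 + 3*X)
D(O) = -3 (D(O) = 4 + ((-2 + 2) + (2 + 3*(-3))) = 4 + (0 + (2 - 9)) = 4 + (0 - 7) = 4 - 7 = -3)
(-D(-7) + (-4 - 1*(-19)))*3 = (-1*(-3) + (-4 - 1*(-19)))*3 = (3 + (-4 + 19))*3 = (3 + 15)*3 = 18*3 = 54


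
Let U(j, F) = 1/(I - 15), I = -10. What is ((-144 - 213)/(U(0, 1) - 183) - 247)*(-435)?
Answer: 487785945/4576 ≈ 1.0660e+5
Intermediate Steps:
U(j, F) = -1/25 (U(j, F) = 1/(-10 - 15) = 1/(-25) = -1/25)
((-144 - 213)/(U(0, 1) - 183) - 247)*(-435) = ((-144 - 213)/(-1/25 - 183) - 247)*(-435) = (-357/(-4576/25) - 247)*(-435) = (-357*(-25/4576) - 247)*(-435) = (8925/4576 - 247)*(-435) = -1121347/4576*(-435) = 487785945/4576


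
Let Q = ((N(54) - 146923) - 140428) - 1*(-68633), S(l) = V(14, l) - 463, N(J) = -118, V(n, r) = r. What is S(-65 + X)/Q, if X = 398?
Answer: 65/109418 ≈ 0.00059405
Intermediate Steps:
S(l) = -463 + l (S(l) = l - 463 = -463 + l)
Q = -218836 (Q = ((-118 - 146923) - 140428) - 1*(-68633) = (-147041 - 140428) + 68633 = -287469 + 68633 = -218836)
S(-65 + X)/Q = (-463 + (-65 + 398))/(-218836) = (-463 + 333)*(-1/218836) = -130*(-1/218836) = 65/109418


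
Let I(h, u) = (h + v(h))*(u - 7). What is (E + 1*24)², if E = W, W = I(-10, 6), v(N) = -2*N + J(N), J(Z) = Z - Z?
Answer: 196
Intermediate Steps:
J(Z) = 0
v(N) = -2*N (v(N) = -2*N + 0 = -2*N)
I(h, u) = -h*(-7 + u) (I(h, u) = (h - 2*h)*(u - 7) = (-h)*(-7 + u) = -h*(-7 + u))
W = -10 (W = -10*(7 - 1*6) = -10*(7 - 6) = -10*1 = -10)
E = -10
(E + 1*24)² = (-10 + 1*24)² = (-10 + 24)² = 14² = 196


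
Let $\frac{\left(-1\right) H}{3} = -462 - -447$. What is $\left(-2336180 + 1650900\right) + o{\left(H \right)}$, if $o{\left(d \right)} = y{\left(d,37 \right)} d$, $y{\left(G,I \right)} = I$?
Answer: $-683615$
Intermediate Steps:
$H = 45$ ($H = - 3 \left(-462 - -447\right) = - 3 \left(-462 + 447\right) = \left(-3\right) \left(-15\right) = 45$)
$o{\left(d \right)} = 37 d$
$\left(-2336180 + 1650900\right) + o{\left(H \right)} = \left(-2336180 + 1650900\right) + 37 \cdot 45 = -685280 + 1665 = -683615$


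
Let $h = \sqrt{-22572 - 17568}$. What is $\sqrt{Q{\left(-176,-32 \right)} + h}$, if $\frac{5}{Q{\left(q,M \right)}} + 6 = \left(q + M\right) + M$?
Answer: $\frac{\sqrt{-1230 + 363096 i \sqrt{1115}}}{246} \approx 10.008 + 10.009 i$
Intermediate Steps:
$Q{\left(q,M \right)} = \frac{5}{-6 + q + 2 M}$ ($Q{\left(q,M \right)} = \frac{5}{-6 + \left(\left(q + M\right) + M\right)} = \frac{5}{-6 + \left(\left(M + q\right) + M\right)} = \frac{5}{-6 + \left(q + 2 M\right)} = \frac{5}{-6 + q + 2 M}$)
$h = 6 i \sqrt{1115}$ ($h = \sqrt{-40140} = 6 i \sqrt{1115} \approx 200.35 i$)
$\sqrt{Q{\left(-176,-32 \right)} + h} = \sqrt{\frac{5}{-6 - 176 + 2 \left(-32\right)} + 6 i \sqrt{1115}} = \sqrt{\frac{5}{-6 - 176 - 64} + 6 i \sqrt{1115}} = \sqrt{\frac{5}{-246} + 6 i \sqrt{1115}} = \sqrt{5 \left(- \frac{1}{246}\right) + 6 i \sqrt{1115}} = \sqrt{- \frac{5}{246} + 6 i \sqrt{1115}}$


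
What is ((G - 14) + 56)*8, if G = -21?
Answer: 168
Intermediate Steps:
((G - 14) + 56)*8 = ((-21 - 14) + 56)*8 = (-35 + 56)*8 = 21*8 = 168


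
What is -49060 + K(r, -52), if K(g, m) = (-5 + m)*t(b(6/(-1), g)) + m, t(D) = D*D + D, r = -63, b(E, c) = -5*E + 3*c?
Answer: -1481066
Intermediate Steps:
t(D) = D + D**2 (t(D) = D**2 + D = D + D**2)
K(g, m) = m + (-5 + m)*(30 + 3*g)*(31 + 3*g) (K(g, m) = (-5 + m)*((-30/(-1) + 3*g)*(1 + (-30/(-1) + 3*g))) + m = (-5 + m)*((-30*(-1) + 3*g)*(1 + (-30*(-1) + 3*g))) + m = (-5 + m)*((-5*(-6) + 3*g)*(1 + (-5*(-6) + 3*g))) + m = (-5 + m)*((30 + 3*g)*(1 + (30 + 3*g))) + m = (-5 + m)*((30 + 3*g)*(31 + 3*g)) + m = (-5 + m)*(30 + 3*g)*(31 + 3*g) + m = m + (-5 + m)*(30 + 3*g)*(31 + 3*g))
-49060 + K(r, -52) = -49060 + (-52 - 15*(10 - 63)*(31 + 3*(-63)) + 3*(-52)*(10 - 63)*(31 + 3*(-63))) = -49060 + (-52 - 15*(-53)*(31 - 189) + 3*(-52)*(-53)*(31 - 189)) = -49060 + (-52 - 15*(-53)*(-158) + 3*(-52)*(-53)*(-158)) = -49060 + (-52 - 125610 - 1306344) = -49060 - 1432006 = -1481066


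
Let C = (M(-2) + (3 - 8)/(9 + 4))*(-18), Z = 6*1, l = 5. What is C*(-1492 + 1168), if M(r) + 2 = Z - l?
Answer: -104976/13 ≈ -8075.1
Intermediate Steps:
Z = 6
M(r) = -1 (M(r) = -2 + (6 - 1*5) = -2 + (6 - 5) = -2 + 1 = -1)
C = 324/13 (C = (-1 + (3 - 8)/(9 + 4))*(-18) = (-1 - 5/13)*(-18) = -18/13*(-18) = 324/13 ≈ 24.923)
C*(-1492 + 1168) = 324*(-1492 + 1168)/13 = (324/13)*(-324) = -104976/13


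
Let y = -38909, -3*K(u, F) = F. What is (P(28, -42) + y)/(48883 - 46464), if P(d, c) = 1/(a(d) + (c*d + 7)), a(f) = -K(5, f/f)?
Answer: -136414957/8481014 ≈ -16.085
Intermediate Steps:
K(u, F) = -F/3
a(f) = 1/3 (a(f) = -(-1)*f/f/3 = -(-1)/3 = -1*(-1/3) = 1/3)
P(d, c) = 1/(22/3 + c*d) (P(d, c) = 1/(1/3 + (c*d + 7)) = 1/(1/3 + (7 + c*d)) = 1/(22/3 + c*d))
(P(28, -42) + y)/(48883 - 46464) = (3/(22 + 3*(-42)*28) - 38909)/(48883 - 46464) = (3/(22 - 3528) - 38909)/2419 = (3/(-3506) - 38909)*(1/2419) = (3*(-1/3506) - 38909)*(1/2419) = (-3/3506 - 38909)*(1/2419) = -136414957/3506*1/2419 = -136414957/8481014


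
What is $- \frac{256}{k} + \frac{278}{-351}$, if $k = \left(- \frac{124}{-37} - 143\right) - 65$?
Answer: $\frac{101638}{221481} \approx 0.4589$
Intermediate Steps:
$k = - \frac{7572}{37}$ ($k = \left(\left(-124\right) \left(- \frac{1}{37}\right) - 143\right) - 65 = \left(\frac{124}{37} - 143\right) - 65 = - \frac{5167}{37} - 65 = - \frac{7572}{37} \approx -204.65$)
$- \frac{256}{k} + \frac{278}{-351} = - \frac{256}{- \frac{7572}{37}} + \frac{278}{-351} = \left(-256\right) \left(- \frac{37}{7572}\right) + 278 \left(- \frac{1}{351}\right) = \frac{2368}{1893} - \frac{278}{351} = \frac{101638}{221481}$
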